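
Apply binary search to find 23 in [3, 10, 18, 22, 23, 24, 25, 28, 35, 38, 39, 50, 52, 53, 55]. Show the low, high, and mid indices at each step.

Binary search for 23 in [3, 10, 18, 22, 23, 24, 25, 28, 35, 38, 39, 50, 52, 53, 55]:

lo=0, hi=14, mid=7, arr[mid]=28 -> 28 > 23, search left half
lo=0, hi=6, mid=3, arr[mid]=22 -> 22 < 23, search right half
lo=4, hi=6, mid=5, arr[mid]=24 -> 24 > 23, search left half
lo=4, hi=4, mid=4, arr[mid]=23 -> Found target at index 4!

Binary search finds 23 at index 4 after 4 comparisons. The search repeatedly halves the search space by comparing with the middle element.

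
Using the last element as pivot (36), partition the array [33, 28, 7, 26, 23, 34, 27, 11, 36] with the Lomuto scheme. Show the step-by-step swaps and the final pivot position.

Lomuto partition with pivot = 36:

Initial array: [33, 28, 7, 26, 23, 34, 27, 11, 36]

arr[0]=33 <= 36: swap with position 0, array becomes [33, 28, 7, 26, 23, 34, 27, 11, 36]
arr[1]=28 <= 36: swap with position 1, array becomes [33, 28, 7, 26, 23, 34, 27, 11, 36]
arr[2]=7 <= 36: swap with position 2, array becomes [33, 28, 7, 26, 23, 34, 27, 11, 36]
arr[3]=26 <= 36: swap with position 3, array becomes [33, 28, 7, 26, 23, 34, 27, 11, 36]
arr[4]=23 <= 36: swap with position 4, array becomes [33, 28, 7, 26, 23, 34, 27, 11, 36]
arr[5]=34 <= 36: swap with position 5, array becomes [33, 28, 7, 26, 23, 34, 27, 11, 36]
arr[6]=27 <= 36: swap with position 6, array becomes [33, 28, 7, 26, 23, 34, 27, 11, 36]
arr[7]=11 <= 36: swap with position 7, array becomes [33, 28, 7, 26, 23, 34, 27, 11, 36]

Place pivot at position 8: [33, 28, 7, 26, 23, 34, 27, 11, 36]
Pivot position: 8

After partitioning with pivot 36, the array becomes [33, 28, 7, 26, 23, 34, 27, 11, 36]. The pivot is placed at index 8. All elements to the left of the pivot are <= 36, and all elements to the right are > 36.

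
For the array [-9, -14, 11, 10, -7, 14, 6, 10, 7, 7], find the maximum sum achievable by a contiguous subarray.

Using Kadane's algorithm on [-9, -14, 11, 10, -7, 14, 6, 10, 7, 7]:

Scanning through the array:
Position 1 (value -14): max_ending_here = -14, max_so_far = -9
Position 2 (value 11): max_ending_here = 11, max_so_far = 11
Position 3 (value 10): max_ending_here = 21, max_so_far = 21
Position 4 (value -7): max_ending_here = 14, max_so_far = 21
Position 5 (value 14): max_ending_here = 28, max_so_far = 28
Position 6 (value 6): max_ending_here = 34, max_so_far = 34
Position 7 (value 10): max_ending_here = 44, max_so_far = 44
Position 8 (value 7): max_ending_here = 51, max_so_far = 51
Position 9 (value 7): max_ending_here = 58, max_so_far = 58

Maximum subarray: [11, 10, -7, 14, 6, 10, 7, 7]
Maximum sum: 58

The maximum subarray is [11, 10, -7, 14, 6, 10, 7, 7] with sum 58. This subarray runs from index 2 to index 9.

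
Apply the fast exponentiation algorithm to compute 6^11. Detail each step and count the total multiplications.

Computing 6^11 by squaring (build up from 6^1; each line after the first costs one multiplication):

6^1 = 6
6^2 = (6^1)^2 = 6^2 = 36
6^4 = (6^2)^2 = 36^2 = 1296
6^5 = 6 * 6^4 = 6 * 1296 = 7776
6^10 = (6^5)^2 = 7776^2 = 60466176
6^11 = 6 * 6^10 = 6 * 60466176 = 362797056

Result: 362797056
Multiplications needed: 5 (5 lines after 6^1)

6^11 = 362797056. Using exponentiation by squaring, this requires 5 multiplications. The key idea: if the exponent is even, square the half-power; if odd, multiply by the base once.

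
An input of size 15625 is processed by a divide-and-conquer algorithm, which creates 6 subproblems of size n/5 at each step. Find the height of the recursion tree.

For divide and conquer with division factor 5:

Problem sizes at each level:
Level 0: 15625
Level 1: 3125
Level 2: 625
Level 3: 125
Level 4: 25
Level 5: 5
Level 6: 1

The root is level 0 and the size-1 base case is level 6 (the tree spans levels 0 through 6, i.e. 7 levels counting the root), so the depth is the number of divisions: log_5(15625) = 6

The recursion tree depth is log_5(15625) = 6. At each level, the problem size is divided by 5, so it takes 6 divisions to reduce to a base case of size 1. The algorithm makes 6 recursive calls at each level.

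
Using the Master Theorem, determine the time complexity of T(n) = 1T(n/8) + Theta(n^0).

Master Theorem for T(n) = 1T(n/8) + O(n^0):

a = 1, b = 8, c = 0
log_b(a) = log_8(1) = 0.0000

Case 2: c = 0 = log_8(1) = 0.0000
T(n) = O(n^0 log n) = O(log n)

For T(n) = 1T(n/8) + O(n^0): log_8(1) = 0.0000. This is Case 2 of the Master Theorem (c = log_b(a), equal work at all levels), giving O(log n).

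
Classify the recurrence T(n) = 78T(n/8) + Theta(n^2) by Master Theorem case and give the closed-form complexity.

Master Theorem for T(n) = 78T(n/8) + O(n^2):

a = 78, b = 8, c = 2
log_b(a) = log_8(78) = 2.0951

Case 1: c = 2 < log_8(78) = 2.0951
T(n) = O(n^(log_8 78))

For T(n) = 78T(n/8) + O(n^2): log_8(78) = 2.0951. This is Case 1 of the Master Theorem (c < log_b(a), work dominated by leaves), giving O(n^(log_8 78)).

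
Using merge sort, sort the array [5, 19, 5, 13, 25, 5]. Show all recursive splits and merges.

Merge sort trace:

Split: [5, 19, 5, 13, 25, 5] -> [5, 19, 5] and [13, 25, 5]
  Split: [5, 19, 5] -> [5] and [19, 5]
    Split: [19, 5] -> [19] and [5]
    Merge: [19] + [5] -> [5, 19]
  Merge: [5] + [5, 19] -> [5, 5, 19]
  Split: [13, 25, 5] -> [13] and [25, 5]
    Split: [25, 5] -> [25] and [5]
    Merge: [25] + [5] -> [5, 25]
  Merge: [13] + [5, 25] -> [5, 13, 25]
Merge: [5, 5, 19] + [5, 13, 25] -> [5, 5, 5, 13, 19, 25]

Final sorted array: [5, 5, 5, 13, 19, 25]

The merge sort proceeds by recursively splitting the array and merging sorted halves.
After all merges, the sorted array is [5, 5, 5, 13, 19, 25].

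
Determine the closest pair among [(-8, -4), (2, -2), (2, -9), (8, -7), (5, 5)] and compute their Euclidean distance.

Computing all pairwise distances among 5 points:

d((-8, -4), (2, -2)) = 10.198
d((-8, -4), (2, -9)) = 11.1803
d((-8, -4), (8, -7)) = 16.2788
d((-8, -4), (5, 5)) = 15.8114
d((2, -2), (2, -9)) = 7.0
d((2, -2), (8, -7)) = 7.8102
d((2, -2), (5, 5)) = 7.6158
d((2, -9), (8, -7)) = 6.3246 <-- minimum
d((2, -9), (5, 5)) = 14.3178
d((8, -7), (5, 5)) = 12.3693

Closest pair: (2, -9) and (8, -7) with distance 6.3246

The closest pair is (2, -9) and (8, -7) with Euclidean distance 6.3246. For 5 points, brute-force pairwise comparison is shown above. For large n, the divide-and-conquer algorithm (sort by x, recurse on halves, check the dividing strip) achieves O(n log n).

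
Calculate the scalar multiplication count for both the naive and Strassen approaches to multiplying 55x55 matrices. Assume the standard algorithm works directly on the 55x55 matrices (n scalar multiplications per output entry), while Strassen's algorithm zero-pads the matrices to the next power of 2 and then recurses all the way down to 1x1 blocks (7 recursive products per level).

Matrix multiplication for 55x55 matrices:

Strassen's algorithm requires power-of-2 dimensions. Pad 55x55 to 64x64 (next power of 2).

Standard algorithm: 55^3 = 166375 multiplications
Strassen's algorithm: 7^(log2(64)) = 7^6 = 117649 multiplications
Savings: 166375 - 117649 = 48726 multiplications

Standard: 166375 multiplications (55^3). Strassen: 117649 multiplications (7^6, after padding to 64x64). Strassen reduces 8 recursive multiplications to 7 at each level.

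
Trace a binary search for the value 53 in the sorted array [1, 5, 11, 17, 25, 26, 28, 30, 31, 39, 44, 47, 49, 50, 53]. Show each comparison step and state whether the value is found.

Binary search for 53 in [1, 5, 11, 17, 25, 26, 28, 30, 31, 39, 44, 47, 49, 50, 53]:

lo=0, hi=14, mid=7, arr[mid]=30 -> 30 < 53, search right half
lo=8, hi=14, mid=11, arr[mid]=47 -> 47 < 53, search right half
lo=12, hi=14, mid=13, arr[mid]=50 -> 50 < 53, search right half
lo=14, hi=14, mid=14, arr[mid]=53 -> Found target at index 14!

Binary search finds 53 at index 14 after 4 comparisons. The search repeatedly halves the search space by comparing with the middle element.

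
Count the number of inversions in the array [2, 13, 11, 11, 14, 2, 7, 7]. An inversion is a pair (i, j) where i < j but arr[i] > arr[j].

Finding inversions in [2, 13, 11, 11, 14, 2, 7, 7]:

(1, 2): arr[1]=13 > arr[2]=11
(1, 3): arr[1]=13 > arr[3]=11
(1, 5): arr[1]=13 > arr[5]=2
(1, 6): arr[1]=13 > arr[6]=7
(1, 7): arr[1]=13 > arr[7]=7
(2, 5): arr[2]=11 > arr[5]=2
(2, 6): arr[2]=11 > arr[6]=7
(2, 7): arr[2]=11 > arr[7]=7
(3, 5): arr[3]=11 > arr[5]=2
(3, 6): arr[3]=11 > arr[6]=7
(3, 7): arr[3]=11 > arr[7]=7
(4, 5): arr[4]=14 > arr[5]=2
(4, 6): arr[4]=14 > arr[6]=7
(4, 7): arr[4]=14 > arr[7]=7

Total inversions: 14

The array has 14 inversion(s): (1,2), (1,3), (1,5), (1,6), (1,7), (2,5), (2,6), (2,7), (3,5), (3,6), (3,7), (4,5), (4,6), (4,7). Each pair (i,j) satisfies i < j and arr[i] > arr[j].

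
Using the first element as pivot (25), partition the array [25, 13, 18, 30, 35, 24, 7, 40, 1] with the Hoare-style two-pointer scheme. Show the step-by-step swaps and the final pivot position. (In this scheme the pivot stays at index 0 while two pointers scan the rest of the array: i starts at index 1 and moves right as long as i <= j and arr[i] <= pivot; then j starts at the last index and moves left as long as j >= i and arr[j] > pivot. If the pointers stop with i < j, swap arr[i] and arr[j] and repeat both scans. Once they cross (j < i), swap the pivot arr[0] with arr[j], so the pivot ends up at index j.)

Hoare-style two-pointer partition with pivot = 25:

Initial array: [25, 13, 18, 30, 35, 24, 7, 40, 1]

Pointers start at i = 1, j = 8.
i stops at index 3 (arr[3]=30 > 25), j stops at index 8 (arr[8]=1 <= 25): swap arr[3] and arr[8], array becomes [25, 13, 18, 1, 35, 24, 7, 40, 30]
i stops at index 4 (arr[4]=35 > 25), j stops at index 6 (arr[6]=7 <= 25): swap arr[4] and arr[6], array becomes [25, 13, 18, 1, 7, 24, 35, 40, 30]
i ends at 6, j ends at 5: the pointers have crossed (j < i), so scanning stops.

Swap pivot arr[0] with arr[5] to place pivot at position 5: [24, 13, 18, 1, 7, 25, 35, 40, 30]
Pivot position: 5

After partitioning with pivot 25, the array becomes [24, 13, 18, 1, 7, 25, 35, 40, 30]. The pivot is placed at index 5. All elements to the left of the pivot are <= 25, and all elements to the right are > 25.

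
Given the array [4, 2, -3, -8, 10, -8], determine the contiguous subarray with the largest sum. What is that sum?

Using Kadane's algorithm on [4, 2, -3, -8, 10, -8]:

Scanning through the array:
Position 1 (value 2): max_ending_here = 6, max_so_far = 6
Position 2 (value -3): max_ending_here = 3, max_so_far = 6
Position 3 (value -8): max_ending_here = -5, max_so_far = 6
Position 4 (value 10): max_ending_here = 10, max_so_far = 10
Position 5 (value -8): max_ending_here = 2, max_so_far = 10

Maximum subarray: [10]
Maximum sum: 10

The maximum subarray is [10] with sum 10. This subarray runs from index 4 to index 4.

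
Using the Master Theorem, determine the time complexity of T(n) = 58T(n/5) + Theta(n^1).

Master Theorem for T(n) = 58T(n/5) + O(n^1):

a = 58, b = 5, c = 1
log_b(a) = log_5(58) = 2.5229

Case 1: c = 1 < log_5(58) = 2.5229
T(n) = O(n^(log_5 58))

For T(n) = 58T(n/5) + O(n^1): log_5(58) = 2.5229. This is Case 1 of the Master Theorem (c < log_b(a), work dominated by leaves), giving O(n^(log_5 58)).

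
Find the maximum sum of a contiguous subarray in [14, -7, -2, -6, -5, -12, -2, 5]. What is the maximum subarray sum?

Using Kadane's algorithm on [14, -7, -2, -6, -5, -12, -2, 5]:

Scanning through the array:
Position 1 (value -7): max_ending_here = 7, max_so_far = 14
Position 2 (value -2): max_ending_here = 5, max_so_far = 14
Position 3 (value -6): max_ending_here = -1, max_so_far = 14
Position 4 (value -5): max_ending_here = -5, max_so_far = 14
Position 5 (value -12): max_ending_here = -12, max_so_far = 14
Position 6 (value -2): max_ending_here = -2, max_so_far = 14
Position 7 (value 5): max_ending_here = 5, max_so_far = 14

Maximum subarray: [14]
Maximum sum: 14

The maximum subarray is [14] with sum 14. This subarray runs from index 0 to index 0.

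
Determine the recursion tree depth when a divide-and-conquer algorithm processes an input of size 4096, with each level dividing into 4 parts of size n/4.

For divide and conquer with division factor 4:

Problem sizes at each level:
Level 0: 4096
Level 1: 1024
Level 2: 256
Level 3: 64
Level 4: 16
Level 5: 4
Level 6: 1

The root is level 0 and the size-1 base case is level 6 (the tree spans levels 0 through 6, i.e. 7 levels counting the root), so the depth is the number of divisions: log_4(4096) = 6

The recursion tree depth is log_4(4096) = 6. At each level, the problem size is divided by 4, so it takes 6 divisions to reduce to a base case of size 1. The algorithm makes 4 recursive calls at each level.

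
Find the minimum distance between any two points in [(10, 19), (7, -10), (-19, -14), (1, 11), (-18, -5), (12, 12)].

Computing all pairwise distances among 6 points:

d((10, 19), (7, -10)) = 29.1548
d((10, 19), (-19, -14)) = 43.9318
d((10, 19), (1, 11)) = 12.0416
d((10, 19), (-18, -5)) = 36.8782
d((10, 19), (12, 12)) = 7.2801 <-- minimum
d((7, -10), (-19, -14)) = 26.3059
d((7, -10), (1, 11)) = 21.8403
d((7, -10), (-18, -5)) = 25.4951
d((7, -10), (12, 12)) = 22.561
d((-19, -14), (1, 11)) = 32.0156
d((-19, -14), (-18, -5)) = 9.0554
d((-19, -14), (12, 12)) = 40.4599
d((1, 11), (-18, -5)) = 24.8395
d((1, 11), (12, 12)) = 11.0454
d((-18, -5), (12, 12)) = 34.4819

Closest pair: (10, 19) and (12, 12) with distance 7.2801

The closest pair is (10, 19) and (12, 12) with Euclidean distance 7.2801. For 6 points, brute-force pairwise comparison is shown above. For large n, the divide-and-conquer algorithm (sort by x, recurse on halves, check the dividing strip) achieves O(n log n).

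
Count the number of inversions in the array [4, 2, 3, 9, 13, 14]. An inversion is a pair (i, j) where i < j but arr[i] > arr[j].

Finding inversions in [4, 2, 3, 9, 13, 14]:

(0, 1): arr[0]=4 > arr[1]=2
(0, 2): arr[0]=4 > arr[2]=3

Total inversions: 2

The array has 2 inversion(s): (0,1), (0,2). Each pair (i,j) satisfies i < j and arr[i] > arr[j].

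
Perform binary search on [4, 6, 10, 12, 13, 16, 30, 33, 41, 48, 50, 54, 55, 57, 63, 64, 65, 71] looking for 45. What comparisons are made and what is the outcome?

Binary search for 45 in [4, 6, 10, 12, 13, 16, 30, 33, 41, 48, 50, 54, 55, 57, 63, 64, 65, 71]:

lo=0, hi=17, mid=8, arr[mid]=41 -> 41 < 45, search right half
lo=9, hi=17, mid=13, arr[mid]=57 -> 57 > 45, search left half
lo=9, hi=12, mid=10, arr[mid]=50 -> 50 > 45, search left half
lo=9, hi=9, mid=9, arr[mid]=48 -> 48 > 45, search left half
lo=9 > hi=8, target 45 not found

Binary search determines that 45 is not in the array after 4 comparisons. The search space was exhausted without finding the target.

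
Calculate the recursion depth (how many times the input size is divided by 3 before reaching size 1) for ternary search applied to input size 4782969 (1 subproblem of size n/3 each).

For divide and conquer with division factor 3:

Problem sizes at each level:
Level 0: 4782969
Level 1: 1594323
Level 2: 531441
Level 3: 177147
Level 4: 59049
Level 5: 19683
Level 6: 6561
Level 7: 2187
Level 8: 729
Level 9: 243
Level 10: 81
Level 11: 27
Level 12: 9
Level 13: 3
Level 14: 1

The root is level 0 and the size-1 base case is level 14 (the tree spans levels 0 through 14, i.e. 15 levels counting the root), so the depth is the number of divisions: log_3(4782969) = 14

The recursion tree depth is log_3(4782969) = 14. At each level, the problem size is divided by 3, so it takes 14 divisions to reduce to a base case of size 1. The algorithm makes 1 recursive call at each level.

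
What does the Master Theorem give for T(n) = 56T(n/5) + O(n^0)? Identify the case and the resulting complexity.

Master Theorem for T(n) = 56T(n/5) + O(n^0):

a = 56, b = 5, c = 0
log_b(a) = log_5(56) = 2.5011

Case 1: c = 0 < log_5(56) = 2.5011
T(n) = O(n^(log_5 56))

For T(n) = 56T(n/5) + O(n^0): log_5(56) = 2.5011. This is Case 1 of the Master Theorem (c < log_b(a), work dominated by leaves), giving O(n^(log_5 56)).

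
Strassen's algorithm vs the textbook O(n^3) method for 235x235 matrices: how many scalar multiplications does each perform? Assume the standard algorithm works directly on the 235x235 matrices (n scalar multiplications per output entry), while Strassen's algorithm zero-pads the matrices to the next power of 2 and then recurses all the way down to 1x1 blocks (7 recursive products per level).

Matrix multiplication for 235x235 matrices:

Strassen's algorithm requires power-of-2 dimensions. Pad 235x235 to 256x256 (next power of 2).

Standard algorithm: 235^3 = 12977875 multiplications
Strassen's algorithm: 7^(log2(256)) = 7^8 = 5764801 multiplications
Savings: 12977875 - 5764801 = 7213074 multiplications

Standard: 12977875 multiplications (235^3). Strassen: 5764801 multiplications (7^8, after padding to 256x256). Strassen reduces 8 recursive multiplications to 7 at each level.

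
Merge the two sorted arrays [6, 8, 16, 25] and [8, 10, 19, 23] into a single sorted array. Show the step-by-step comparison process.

Merging process:

Compare 6 vs 8: take 6 from left. Merged: [6]
Compare 8 vs 8: take 8 from left. Merged: [6, 8]
Compare 16 vs 8: take 8 from right. Merged: [6, 8, 8]
Compare 16 vs 10: take 10 from right. Merged: [6, 8, 8, 10]
Compare 16 vs 19: take 16 from left. Merged: [6, 8, 8, 10, 16]
Compare 25 vs 19: take 19 from right. Merged: [6, 8, 8, 10, 16, 19]
Compare 25 vs 23: take 23 from right. Merged: [6, 8, 8, 10, 16, 19, 23]
Append remaining from left: [25]. Merged: [6, 8, 8, 10, 16, 19, 23, 25]

Final merged array: [6, 8, 8, 10, 16, 19, 23, 25]
Total comparisons: 7

The merged array is [6, 8, 8, 10, 16, 19, 23, 25], requiring 7 comparisons. The merge step runs in O(n) time where n is the total number of elements.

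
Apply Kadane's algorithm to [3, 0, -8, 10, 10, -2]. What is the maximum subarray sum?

Using Kadane's algorithm on [3, 0, -8, 10, 10, -2]:

Scanning through the array:
Position 1 (value 0): max_ending_here = 3, max_so_far = 3
Position 2 (value -8): max_ending_here = -5, max_so_far = 3
Position 3 (value 10): max_ending_here = 10, max_so_far = 10
Position 4 (value 10): max_ending_here = 20, max_so_far = 20
Position 5 (value -2): max_ending_here = 18, max_so_far = 20

Maximum subarray: [10, 10]
Maximum sum: 20

The maximum subarray is [10, 10] with sum 20. This subarray runs from index 3 to index 4.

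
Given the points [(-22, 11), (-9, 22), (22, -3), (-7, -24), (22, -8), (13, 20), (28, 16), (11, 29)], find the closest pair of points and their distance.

Computing all pairwise distances among 8 points:

d((-22, 11), (-9, 22)) = 17.0294
d((-22, 11), (22, -3)) = 46.1736
d((-22, 11), (-7, -24)) = 38.0789
d((-22, 11), (22, -8)) = 47.927
d((-22, 11), (13, 20)) = 36.1386
d((-22, 11), (28, 16)) = 50.2494
d((-22, 11), (11, 29)) = 37.5899
d((-9, 22), (22, -3)) = 39.8246
d((-9, 22), (-7, -24)) = 46.0435
d((-9, 22), (22, -8)) = 43.1393
d((-9, 22), (13, 20)) = 22.0907
d((-9, 22), (28, 16)) = 37.4833
d((-9, 22), (11, 29)) = 21.1896
d((22, -3), (-7, -24)) = 35.805
d((22, -3), (22, -8)) = 5.0 <-- minimum
d((22, -3), (13, 20)) = 24.6982
d((22, -3), (28, 16)) = 19.9249
d((22, -3), (11, 29)) = 33.8378
d((-7, -24), (22, -8)) = 33.121
d((-7, -24), (13, 20)) = 48.3322
d((-7, -24), (28, 16)) = 53.1507
d((-7, -24), (11, 29)) = 55.9732
d((22, -8), (13, 20)) = 29.4109
d((22, -8), (28, 16)) = 24.7386
d((22, -8), (11, 29)) = 38.6005
d((13, 20), (28, 16)) = 15.5242
d((13, 20), (11, 29)) = 9.2195
d((28, 16), (11, 29)) = 21.4009

Closest pair: (22, -3) and (22, -8) with distance 5.0

The closest pair is (22, -3) and (22, -8) with Euclidean distance 5.0. For 8 points, brute-force pairwise comparison is shown above. For large n, the divide-and-conquer algorithm (sort by x, recurse on halves, check the dividing strip) achieves O(n log n).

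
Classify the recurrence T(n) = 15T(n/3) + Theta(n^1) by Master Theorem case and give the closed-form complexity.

Master Theorem for T(n) = 15T(n/3) + O(n^1):

a = 15, b = 3, c = 1
log_b(a) = log_3(15) = 2.4650

Case 1: c = 1 < log_3(15) = 2.4650
T(n) = O(n^(log_3 15))

For T(n) = 15T(n/3) + O(n^1): log_3(15) = 2.4650. This is Case 1 of the Master Theorem (c < log_b(a), work dominated by leaves), giving O(n^(log_3 15)).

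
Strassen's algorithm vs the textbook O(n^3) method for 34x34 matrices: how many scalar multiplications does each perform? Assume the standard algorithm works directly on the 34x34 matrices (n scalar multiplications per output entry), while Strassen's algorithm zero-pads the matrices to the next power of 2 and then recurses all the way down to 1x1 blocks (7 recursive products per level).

Matrix multiplication for 34x34 matrices:

Strassen's algorithm requires power-of-2 dimensions. Pad 34x34 to 64x64 (next power of 2).

Standard algorithm: 34^3 = 39304 multiplications
Strassen's algorithm: 7^(log2(64)) = 7^6 = 117649 multiplications
Difference: 39304 - 117649 = -78345 (Strassen uses MORE here due to padding overhead — for small or just-over-power-of-2 n, padding can outweigh the per-level savings)

Standard: 39304 multiplications (34^3). Strassen: 117649 multiplications (7^6, after padding to 64x64). Strassen reduces 8 recursive multiplications to 7 at each level.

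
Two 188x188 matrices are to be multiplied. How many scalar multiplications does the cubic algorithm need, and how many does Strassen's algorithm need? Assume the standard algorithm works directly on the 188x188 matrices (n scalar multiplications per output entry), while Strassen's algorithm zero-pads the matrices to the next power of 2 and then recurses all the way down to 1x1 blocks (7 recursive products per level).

Matrix multiplication for 188x188 matrices:

Strassen's algorithm requires power-of-2 dimensions. Pad 188x188 to 256x256 (next power of 2).

Standard algorithm: 188^3 = 6644672 multiplications
Strassen's algorithm: 7^(log2(256)) = 7^8 = 5764801 multiplications
Savings: 6644672 - 5764801 = 879871 multiplications

Standard: 6644672 multiplications (188^3). Strassen: 5764801 multiplications (7^8, after padding to 256x256). Strassen reduces 8 recursive multiplications to 7 at each level.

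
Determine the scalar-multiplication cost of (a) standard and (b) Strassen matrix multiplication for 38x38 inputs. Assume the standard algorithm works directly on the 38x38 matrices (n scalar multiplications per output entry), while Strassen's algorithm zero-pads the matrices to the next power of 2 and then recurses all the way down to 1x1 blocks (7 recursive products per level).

Matrix multiplication for 38x38 matrices:

Strassen's algorithm requires power-of-2 dimensions. Pad 38x38 to 64x64 (next power of 2).

Standard algorithm: 38^3 = 54872 multiplications
Strassen's algorithm: 7^(log2(64)) = 7^6 = 117649 multiplications
Difference: 54872 - 117649 = -62777 (Strassen uses MORE here due to padding overhead — for small or just-over-power-of-2 n, padding can outweigh the per-level savings)

Standard: 54872 multiplications (38^3). Strassen: 117649 multiplications (7^6, after padding to 64x64). Strassen reduces 8 recursive multiplications to 7 at each level.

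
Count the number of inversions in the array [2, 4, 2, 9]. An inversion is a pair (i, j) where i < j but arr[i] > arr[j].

Finding inversions in [2, 4, 2, 9]:

(1, 2): arr[1]=4 > arr[2]=2

Total inversions: 1

The array has 1 inversion(s): (1,2). Each pair (i,j) satisfies i < j and arr[i] > arr[j].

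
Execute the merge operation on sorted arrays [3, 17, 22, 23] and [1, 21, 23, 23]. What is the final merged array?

Merging process:

Compare 3 vs 1: take 1 from right. Merged: [1]
Compare 3 vs 21: take 3 from left. Merged: [1, 3]
Compare 17 vs 21: take 17 from left. Merged: [1, 3, 17]
Compare 22 vs 21: take 21 from right. Merged: [1, 3, 17, 21]
Compare 22 vs 23: take 22 from left. Merged: [1, 3, 17, 21, 22]
Compare 23 vs 23: take 23 from left. Merged: [1, 3, 17, 21, 22, 23]
Append remaining from right: [23, 23]. Merged: [1, 3, 17, 21, 22, 23, 23, 23]

Final merged array: [1, 3, 17, 21, 22, 23, 23, 23]
Total comparisons: 6

The merged array is [1, 3, 17, 21, 22, 23, 23, 23], requiring 6 comparisons. The merge step runs in O(n) time where n is the total number of elements.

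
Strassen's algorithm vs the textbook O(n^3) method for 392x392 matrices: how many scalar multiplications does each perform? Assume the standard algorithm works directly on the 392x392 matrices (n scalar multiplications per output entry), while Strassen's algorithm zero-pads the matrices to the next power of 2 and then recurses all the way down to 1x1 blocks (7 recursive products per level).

Matrix multiplication for 392x392 matrices:

Strassen's algorithm requires power-of-2 dimensions. Pad 392x392 to 512x512 (next power of 2).

Standard algorithm: 392^3 = 60236288 multiplications
Strassen's algorithm: 7^(log2(512)) = 7^9 = 40353607 multiplications
Savings: 60236288 - 40353607 = 19882681 multiplications

Standard: 60236288 multiplications (392^3). Strassen: 40353607 multiplications (7^9, after padding to 512x512). Strassen reduces 8 recursive multiplications to 7 at each level.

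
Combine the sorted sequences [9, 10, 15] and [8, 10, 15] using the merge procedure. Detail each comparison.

Merging process:

Compare 9 vs 8: take 8 from right. Merged: [8]
Compare 9 vs 10: take 9 from left. Merged: [8, 9]
Compare 10 vs 10: take 10 from left. Merged: [8, 9, 10]
Compare 15 vs 10: take 10 from right. Merged: [8, 9, 10, 10]
Compare 15 vs 15: take 15 from left. Merged: [8, 9, 10, 10, 15]
Append remaining from right: [15]. Merged: [8, 9, 10, 10, 15, 15]

Final merged array: [8, 9, 10, 10, 15, 15]
Total comparisons: 5

The merged array is [8, 9, 10, 10, 15, 15], requiring 5 comparisons. The merge step runs in O(n) time where n is the total number of elements.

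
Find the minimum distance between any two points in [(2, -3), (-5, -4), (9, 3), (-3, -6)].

Computing all pairwise distances among 4 points:

d((2, -3), (-5, -4)) = 7.0711
d((2, -3), (9, 3)) = 9.2195
d((2, -3), (-3, -6)) = 5.831
d((-5, -4), (9, 3)) = 15.6525
d((-5, -4), (-3, -6)) = 2.8284 <-- minimum
d((9, 3), (-3, -6)) = 15.0

Closest pair: (-5, -4) and (-3, -6) with distance 2.8284

The closest pair is (-5, -4) and (-3, -6) with Euclidean distance 2.8284. For 4 points, brute-force pairwise comparison is shown above. For large n, the divide-and-conquer algorithm (sort by x, recurse on halves, check the dividing strip) achieves O(n log n).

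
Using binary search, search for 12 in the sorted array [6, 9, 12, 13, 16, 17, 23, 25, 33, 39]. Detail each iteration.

Binary search for 12 in [6, 9, 12, 13, 16, 17, 23, 25, 33, 39]:

lo=0, hi=9, mid=4, arr[mid]=16 -> 16 > 12, search left half
lo=0, hi=3, mid=1, arr[mid]=9 -> 9 < 12, search right half
lo=2, hi=3, mid=2, arr[mid]=12 -> Found target at index 2!

Binary search finds 12 at index 2 after 3 comparisons. The search repeatedly halves the search space by comparing with the middle element.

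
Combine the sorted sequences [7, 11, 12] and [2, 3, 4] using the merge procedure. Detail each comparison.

Merging process:

Compare 7 vs 2: take 2 from right. Merged: [2]
Compare 7 vs 3: take 3 from right. Merged: [2, 3]
Compare 7 vs 4: take 4 from right. Merged: [2, 3, 4]
Append remaining from left: [7, 11, 12]. Merged: [2, 3, 4, 7, 11, 12]

Final merged array: [2, 3, 4, 7, 11, 12]
Total comparisons: 3

The merged array is [2, 3, 4, 7, 11, 12], requiring 3 comparisons. The merge step runs in O(n) time where n is the total number of elements.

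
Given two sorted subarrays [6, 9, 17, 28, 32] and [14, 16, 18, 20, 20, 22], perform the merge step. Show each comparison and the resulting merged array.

Merging process:

Compare 6 vs 14: take 6 from left. Merged: [6]
Compare 9 vs 14: take 9 from left. Merged: [6, 9]
Compare 17 vs 14: take 14 from right. Merged: [6, 9, 14]
Compare 17 vs 16: take 16 from right. Merged: [6, 9, 14, 16]
Compare 17 vs 18: take 17 from left. Merged: [6, 9, 14, 16, 17]
Compare 28 vs 18: take 18 from right. Merged: [6, 9, 14, 16, 17, 18]
Compare 28 vs 20: take 20 from right. Merged: [6, 9, 14, 16, 17, 18, 20]
Compare 28 vs 20: take 20 from right. Merged: [6, 9, 14, 16, 17, 18, 20, 20]
Compare 28 vs 22: take 22 from right. Merged: [6, 9, 14, 16, 17, 18, 20, 20, 22]
Append remaining from left: [28, 32]. Merged: [6, 9, 14, 16, 17, 18, 20, 20, 22, 28, 32]

Final merged array: [6, 9, 14, 16, 17, 18, 20, 20, 22, 28, 32]
Total comparisons: 9

The merged array is [6, 9, 14, 16, 17, 18, 20, 20, 22, 28, 32], requiring 9 comparisons. The merge step runs in O(n) time where n is the total number of elements.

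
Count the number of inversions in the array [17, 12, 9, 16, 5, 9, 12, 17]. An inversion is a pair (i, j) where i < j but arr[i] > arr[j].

Finding inversions in [17, 12, 9, 16, 5, 9, 12, 17]:

(0, 1): arr[0]=17 > arr[1]=12
(0, 2): arr[0]=17 > arr[2]=9
(0, 3): arr[0]=17 > arr[3]=16
(0, 4): arr[0]=17 > arr[4]=5
(0, 5): arr[0]=17 > arr[5]=9
(0, 6): arr[0]=17 > arr[6]=12
(1, 2): arr[1]=12 > arr[2]=9
(1, 4): arr[1]=12 > arr[4]=5
(1, 5): arr[1]=12 > arr[5]=9
(2, 4): arr[2]=9 > arr[4]=5
(3, 4): arr[3]=16 > arr[4]=5
(3, 5): arr[3]=16 > arr[5]=9
(3, 6): arr[3]=16 > arr[6]=12

Total inversions: 13

The array has 13 inversion(s): (0,1), (0,2), (0,3), (0,4), (0,5), (0,6), (1,2), (1,4), (1,5), (2,4), (3,4), (3,5), (3,6). Each pair (i,j) satisfies i < j and arr[i] > arr[j].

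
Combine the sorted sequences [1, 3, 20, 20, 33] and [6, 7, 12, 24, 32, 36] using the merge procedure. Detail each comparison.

Merging process:

Compare 1 vs 6: take 1 from left. Merged: [1]
Compare 3 vs 6: take 3 from left. Merged: [1, 3]
Compare 20 vs 6: take 6 from right. Merged: [1, 3, 6]
Compare 20 vs 7: take 7 from right. Merged: [1, 3, 6, 7]
Compare 20 vs 12: take 12 from right. Merged: [1, 3, 6, 7, 12]
Compare 20 vs 24: take 20 from left. Merged: [1, 3, 6, 7, 12, 20]
Compare 20 vs 24: take 20 from left. Merged: [1, 3, 6, 7, 12, 20, 20]
Compare 33 vs 24: take 24 from right. Merged: [1, 3, 6, 7, 12, 20, 20, 24]
Compare 33 vs 32: take 32 from right. Merged: [1, 3, 6, 7, 12, 20, 20, 24, 32]
Compare 33 vs 36: take 33 from left. Merged: [1, 3, 6, 7, 12, 20, 20, 24, 32, 33]
Append remaining from right: [36]. Merged: [1, 3, 6, 7, 12, 20, 20, 24, 32, 33, 36]

Final merged array: [1, 3, 6, 7, 12, 20, 20, 24, 32, 33, 36]
Total comparisons: 10

The merged array is [1, 3, 6, 7, 12, 20, 20, 24, 32, 33, 36], requiring 10 comparisons. The merge step runs in O(n) time where n is the total number of elements.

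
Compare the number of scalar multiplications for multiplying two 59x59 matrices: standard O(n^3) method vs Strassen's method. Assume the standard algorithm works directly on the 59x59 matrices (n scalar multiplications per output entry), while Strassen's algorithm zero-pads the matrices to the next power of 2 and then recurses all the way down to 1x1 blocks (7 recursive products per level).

Matrix multiplication for 59x59 matrices:

Strassen's algorithm requires power-of-2 dimensions. Pad 59x59 to 64x64 (next power of 2).

Standard algorithm: 59^3 = 205379 multiplications
Strassen's algorithm: 7^(log2(64)) = 7^6 = 117649 multiplications
Savings: 205379 - 117649 = 87730 multiplications

Standard: 205379 multiplications (59^3). Strassen: 117649 multiplications (7^6, after padding to 64x64). Strassen reduces 8 recursive multiplications to 7 at each level.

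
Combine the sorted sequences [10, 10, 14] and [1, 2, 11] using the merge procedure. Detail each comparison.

Merging process:

Compare 10 vs 1: take 1 from right. Merged: [1]
Compare 10 vs 2: take 2 from right. Merged: [1, 2]
Compare 10 vs 11: take 10 from left. Merged: [1, 2, 10]
Compare 10 vs 11: take 10 from left. Merged: [1, 2, 10, 10]
Compare 14 vs 11: take 11 from right. Merged: [1, 2, 10, 10, 11]
Append remaining from left: [14]. Merged: [1, 2, 10, 10, 11, 14]

Final merged array: [1, 2, 10, 10, 11, 14]
Total comparisons: 5

The merged array is [1, 2, 10, 10, 11, 14], requiring 5 comparisons. The merge step runs in O(n) time where n is the total number of elements.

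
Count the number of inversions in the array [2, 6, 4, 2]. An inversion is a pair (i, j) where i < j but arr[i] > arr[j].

Finding inversions in [2, 6, 4, 2]:

(1, 2): arr[1]=6 > arr[2]=4
(1, 3): arr[1]=6 > arr[3]=2
(2, 3): arr[2]=4 > arr[3]=2

Total inversions: 3

The array has 3 inversion(s): (1,2), (1,3), (2,3). Each pair (i,j) satisfies i < j and arr[i] > arr[j].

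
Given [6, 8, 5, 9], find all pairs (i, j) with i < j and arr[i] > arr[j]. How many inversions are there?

Finding inversions in [6, 8, 5, 9]:

(0, 2): arr[0]=6 > arr[2]=5
(1, 2): arr[1]=8 > arr[2]=5

Total inversions: 2

The array has 2 inversion(s): (0,2), (1,2). Each pair (i,j) satisfies i < j and arr[i] > arr[j].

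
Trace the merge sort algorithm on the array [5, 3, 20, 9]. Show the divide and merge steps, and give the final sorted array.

Merge sort trace:

Split: [5, 3, 20, 9] -> [5, 3] and [20, 9]
  Split: [5, 3] -> [5] and [3]
  Merge: [5] + [3] -> [3, 5]
  Split: [20, 9] -> [20] and [9]
  Merge: [20] + [9] -> [9, 20]
Merge: [3, 5] + [9, 20] -> [3, 5, 9, 20]

Final sorted array: [3, 5, 9, 20]

The merge sort proceeds by recursively splitting the array and merging sorted halves.
After all merges, the sorted array is [3, 5, 9, 20].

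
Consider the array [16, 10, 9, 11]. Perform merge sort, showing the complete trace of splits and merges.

Merge sort trace:

Split: [16, 10, 9, 11] -> [16, 10] and [9, 11]
  Split: [16, 10] -> [16] and [10]
  Merge: [16] + [10] -> [10, 16]
  Split: [9, 11] -> [9] and [11]
  Merge: [9] + [11] -> [9, 11]
Merge: [10, 16] + [9, 11] -> [9, 10, 11, 16]

Final sorted array: [9, 10, 11, 16]

The merge sort proceeds by recursively splitting the array and merging sorted halves.
After all merges, the sorted array is [9, 10, 11, 16].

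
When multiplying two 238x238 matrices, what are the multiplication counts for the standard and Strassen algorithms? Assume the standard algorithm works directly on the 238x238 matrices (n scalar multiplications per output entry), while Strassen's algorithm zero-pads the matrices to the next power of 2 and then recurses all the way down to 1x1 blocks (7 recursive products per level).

Matrix multiplication for 238x238 matrices:

Strassen's algorithm requires power-of-2 dimensions. Pad 238x238 to 256x256 (next power of 2).

Standard algorithm: 238^3 = 13481272 multiplications
Strassen's algorithm: 7^(log2(256)) = 7^8 = 5764801 multiplications
Savings: 13481272 - 5764801 = 7716471 multiplications

Standard: 13481272 multiplications (238^3). Strassen: 5764801 multiplications (7^8, after padding to 256x256). Strassen reduces 8 recursive multiplications to 7 at each level.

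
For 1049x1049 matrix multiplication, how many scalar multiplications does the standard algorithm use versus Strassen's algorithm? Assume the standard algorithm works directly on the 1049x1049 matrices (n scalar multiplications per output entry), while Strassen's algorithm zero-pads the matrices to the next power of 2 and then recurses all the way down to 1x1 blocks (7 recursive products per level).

Matrix multiplication for 1049x1049 matrices:

Strassen's algorithm requires power-of-2 dimensions. Pad 1049x1049 to 2048x2048 (next power of 2).

Standard algorithm: 1049^3 = 1154320649 multiplications
Strassen's algorithm: 7^(log2(2048)) = 7^11 = 1977326743 multiplications
Difference: 1154320649 - 1977326743 = -823006094 (Strassen uses MORE here due to padding overhead — for small or just-over-power-of-2 n, padding can outweigh the per-level savings)

Standard: 1154320649 multiplications (1049^3). Strassen: 1977326743 multiplications (7^11, after padding to 2048x2048). Strassen reduces 8 recursive multiplications to 7 at each level.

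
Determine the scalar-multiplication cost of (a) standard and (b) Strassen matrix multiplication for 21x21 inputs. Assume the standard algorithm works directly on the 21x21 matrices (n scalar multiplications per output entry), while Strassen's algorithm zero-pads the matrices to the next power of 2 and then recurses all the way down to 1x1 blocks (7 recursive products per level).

Matrix multiplication for 21x21 matrices:

Strassen's algorithm requires power-of-2 dimensions. Pad 21x21 to 32x32 (next power of 2).

Standard algorithm: 21^3 = 9261 multiplications
Strassen's algorithm: 7^(log2(32)) = 7^5 = 16807 multiplications
Difference: 9261 - 16807 = -7546 (Strassen uses MORE here due to padding overhead — for small or just-over-power-of-2 n, padding can outweigh the per-level savings)

Standard: 9261 multiplications (21^3). Strassen: 16807 multiplications (7^5, after padding to 32x32). Strassen reduces 8 recursive multiplications to 7 at each level.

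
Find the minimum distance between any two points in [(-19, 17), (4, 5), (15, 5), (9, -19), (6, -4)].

Computing all pairwise distances among 5 points:

d((-19, 17), (4, 5)) = 25.9422
d((-19, 17), (15, 5)) = 36.0555
d((-19, 17), (9, -19)) = 45.607
d((-19, 17), (6, -4)) = 32.6497
d((4, 5), (15, 5)) = 11.0
d((4, 5), (9, -19)) = 24.5153
d((4, 5), (6, -4)) = 9.2195 <-- minimum
d((15, 5), (9, -19)) = 24.7386
d((15, 5), (6, -4)) = 12.7279
d((9, -19), (6, -4)) = 15.2971

Closest pair: (4, 5) and (6, -4) with distance 9.2195

The closest pair is (4, 5) and (6, -4) with Euclidean distance 9.2195. For 5 points, brute-force pairwise comparison is shown above. For large n, the divide-and-conquer algorithm (sort by x, recurse on halves, check the dividing strip) achieves O(n log n).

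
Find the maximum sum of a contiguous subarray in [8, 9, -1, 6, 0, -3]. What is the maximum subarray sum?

Using Kadane's algorithm on [8, 9, -1, 6, 0, -3]:

Scanning through the array:
Position 1 (value 9): max_ending_here = 17, max_so_far = 17
Position 2 (value -1): max_ending_here = 16, max_so_far = 17
Position 3 (value 6): max_ending_here = 22, max_so_far = 22
Position 4 (value 0): max_ending_here = 22, max_so_far = 22
Position 5 (value -3): max_ending_here = 19, max_so_far = 22

Maximum subarray: [8, 9, -1, 6]
Maximum sum: 22

The maximum subarray is [8, 9, -1, 6] with sum 22. This subarray runs from index 0 to index 3.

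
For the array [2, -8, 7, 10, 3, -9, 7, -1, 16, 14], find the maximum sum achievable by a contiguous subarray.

Using Kadane's algorithm on [2, -8, 7, 10, 3, -9, 7, -1, 16, 14]:

Scanning through the array:
Position 1 (value -8): max_ending_here = -6, max_so_far = 2
Position 2 (value 7): max_ending_here = 7, max_so_far = 7
Position 3 (value 10): max_ending_here = 17, max_so_far = 17
Position 4 (value 3): max_ending_here = 20, max_so_far = 20
Position 5 (value -9): max_ending_here = 11, max_so_far = 20
Position 6 (value 7): max_ending_here = 18, max_so_far = 20
Position 7 (value -1): max_ending_here = 17, max_so_far = 20
Position 8 (value 16): max_ending_here = 33, max_so_far = 33
Position 9 (value 14): max_ending_here = 47, max_so_far = 47

Maximum subarray: [7, 10, 3, -9, 7, -1, 16, 14]
Maximum sum: 47

The maximum subarray is [7, 10, 3, -9, 7, -1, 16, 14] with sum 47. This subarray runs from index 2 to index 9.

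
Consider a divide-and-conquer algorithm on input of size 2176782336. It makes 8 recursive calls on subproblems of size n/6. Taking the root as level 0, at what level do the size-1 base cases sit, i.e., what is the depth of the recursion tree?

For divide and conquer with division factor 6:

Problem sizes at each level:
Level 0: 2176782336
Level 1: 362797056
Level 2: 60466176
Level 3: 10077696
Level 4: 1679616
Level 5: 279936
Level 6: 46656
Level 7: 7776
Level 8: 1296
Level 9: 216
Level 10: 36
Level 11: 6
Level 12: 1

The root is level 0 and the size-1 base case is level 12 (the tree spans levels 0 through 12, i.e. 13 levels counting the root), so the depth is the number of divisions: log_6(2176782336) = 12

The recursion tree depth is log_6(2176782336) = 12. At each level, the problem size is divided by 6, so it takes 12 divisions to reduce to a base case of size 1. The algorithm makes 8 recursive calls at each level.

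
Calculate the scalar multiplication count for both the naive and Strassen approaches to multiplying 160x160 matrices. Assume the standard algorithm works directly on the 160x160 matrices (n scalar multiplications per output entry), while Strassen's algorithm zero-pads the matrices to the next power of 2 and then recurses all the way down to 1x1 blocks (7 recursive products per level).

Matrix multiplication for 160x160 matrices:

Strassen's algorithm requires power-of-2 dimensions. Pad 160x160 to 256x256 (next power of 2).

Standard algorithm: 160^3 = 4096000 multiplications
Strassen's algorithm: 7^(log2(256)) = 7^8 = 5764801 multiplications
Difference: 4096000 - 5764801 = -1668801 (Strassen uses MORE here due to padding overhead — for small or just-over-power-of-2 n, padding can outweigh the per-level savings)

Standard: 4096000 multiplications (160^3). Strassen: 5764801 multiplications (7^8, after padding to 256x256). Strassen reduces 8 recursive multiplications to 7 at each level.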